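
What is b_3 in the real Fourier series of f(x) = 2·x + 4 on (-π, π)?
b_3 = (1/π) ∫_{-π}^{π} f(x)·sin(3x) dx.
Evaluate the integral (use parity and integration by parts as needed): b_3 = 4/3.

Final answer: 4/3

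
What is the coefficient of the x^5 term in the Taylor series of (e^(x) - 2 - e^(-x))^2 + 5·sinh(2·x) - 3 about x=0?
Expand to order 5: (e^(x) - 2 - e^(-x))^2 + 5·sinh(2·x) - 3 = 19·x^5/15 + 4·x^4/3 + 16·x^3/3 + 4·x^2 + 2·x + 1 + O(x^6).
The coefficient of x^5 is 19/15.

Final answer: 19/15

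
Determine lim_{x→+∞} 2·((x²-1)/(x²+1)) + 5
Evaluate the dominant behaviour as x → +∞; each term tends to a finite value or vanishes.
Limit = 7.

Final answer: 7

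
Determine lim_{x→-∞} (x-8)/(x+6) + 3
Evaluate the dominant behaviour as x → -∞; each term tends to a finite value or vanishes.
Limit = 4.

Final answer: 4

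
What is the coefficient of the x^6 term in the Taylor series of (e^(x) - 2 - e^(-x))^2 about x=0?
Expand to order 6: (e^(x) - 2 - e^(-x))^2 = 8·x^6/45 - x^5/15 + 4·x^4/3 - 4·x^3/3 + 4·x^2 - 8·x + 4 + O(x^7).
The coefficient of x^6 is 8/45.

Final answer: 8/45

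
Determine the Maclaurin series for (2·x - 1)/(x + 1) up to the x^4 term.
-3·x^4 + 3·x^3 - 3·x^2 + 3·x - 1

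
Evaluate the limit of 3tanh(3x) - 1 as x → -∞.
Evaluate the dominant behaviour as x → -∞; each term tends to a finite value or vanishes.
Limit = -4.

Final answer: -4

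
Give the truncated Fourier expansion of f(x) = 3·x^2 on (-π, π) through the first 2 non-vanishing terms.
-12·cos(x) + π^2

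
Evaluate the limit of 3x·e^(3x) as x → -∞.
This is a 0·∞ indeterminate form at x → -∞.
Rewrite the product as 3x / e^(-3x) (an ∞/∞ form) and apply L'Hôpital, or use the standard hierarchy e^(3|x|) ≫ |x| as x → -∞.
The indeterminate product → 0, so the limit = 0.

Final answer: 0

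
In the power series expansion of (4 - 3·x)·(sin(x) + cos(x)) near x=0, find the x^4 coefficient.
Expand to order 4: (4 - 3·x)·(sin(x) + cos(x)) = 2·x^4/3 + 5·x^3/6 - 5·x^2 + x + 4 + O(x^5).
The coefficient of x^4 is 2/3.

Final answer: 2/3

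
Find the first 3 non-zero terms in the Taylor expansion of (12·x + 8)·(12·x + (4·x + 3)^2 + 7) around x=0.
560·x^2 + 480·x + 128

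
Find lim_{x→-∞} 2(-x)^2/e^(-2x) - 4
The quotient is an ∞/∞ indeterminate form as x → -∞.
Compare growth rates of the dominant terms (exponentials ≫ polynomials ≫ logarithms), or apply L'Hôpital's rule; the quotient → 0.
Adding the constant: 0 - 4 = -4. Limit = -4.

Final answer: -4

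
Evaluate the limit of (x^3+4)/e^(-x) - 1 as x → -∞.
The quotient is an ∞/∞ indeterminate form as x → -∞.
Compare growth rates of the dominant terms (exponentials ≫ polynomials ≫ logarithms), or apply L'Hôpital's rule; the quotient → 0.
Adding the constant: 0 - 1 = -1. Limit = -1.

Final answer: -1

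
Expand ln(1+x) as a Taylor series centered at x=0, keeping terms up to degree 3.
x^3/3 - x^2/2 + x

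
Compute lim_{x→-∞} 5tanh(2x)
Evaluate the dominant behaviour as x → -∞; each term tends to a finite value or vanishes.
Limit = -5.

Final answer: -5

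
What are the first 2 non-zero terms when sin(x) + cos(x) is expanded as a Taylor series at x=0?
x + 1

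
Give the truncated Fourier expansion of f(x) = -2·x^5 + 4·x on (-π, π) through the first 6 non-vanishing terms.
(-472 - 4·π^4 + 80·π^2)·sin(x) + (-10·π^2 + 11 + 2·π^4)·sin(2·x) + (-4·π^4/3 + 56/81 + 80·π^2/27)·sin(3·x) + (-5·π^2/4 - 49/32 + π^4)·sin(4·x) + (-4·π^4/5 + 904/625 + 16·π^2/25)·sin(5·x) + (-10·π^2/27 - 103/81 + 2·π^4/3)·sin(6·x)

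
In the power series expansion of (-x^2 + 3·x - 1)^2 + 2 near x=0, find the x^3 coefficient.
Expand to order 3: (-x^2 + 3·x - 1)^2 + 2 = -6·x^3 + 11·x^2 - 6·x + 3 + O(x^4).
The coefficient of x^3 is -6.

Final answer: -6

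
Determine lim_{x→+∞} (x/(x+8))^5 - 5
As x → +∞: x/(x+8) = 1/(1 + 8/x) → 1, and the 5th power of a limit-1 base also → 1; with the additive constant, 1 - 5 = -4.
Limit = -4.

Final answer: -4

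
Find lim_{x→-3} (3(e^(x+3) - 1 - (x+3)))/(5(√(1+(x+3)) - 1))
Both numerator and denominator → 0 as x → -3; this is a 0/0 indeterminate form.
Expand each to leading order near x = -3: numerator ~ 3·(x + 3)^2/2, denominator ~ 5·(x + 3)/2.
The limit of the ratio is 0.

Final answer: 0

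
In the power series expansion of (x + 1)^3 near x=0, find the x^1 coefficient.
Expand to order 1: (x + 1)^3 = 3·x + 1 + O(x^2).
The coefficient of x^1 is 3.

Final answer: 3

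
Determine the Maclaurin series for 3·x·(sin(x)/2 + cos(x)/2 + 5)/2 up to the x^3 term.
-3·x^3/8 + 3·x^2/4 + 33·x/4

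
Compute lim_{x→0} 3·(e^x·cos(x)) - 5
Direct substitution at x = 0 gives -2.

Final answer: -2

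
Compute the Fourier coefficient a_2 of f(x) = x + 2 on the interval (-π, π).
a_2 = (1/π) ∫_{-π}^{π} f(x)·cos(2x) dx.
Evaluate the integral (use parity and integration by parts as needed): a_2 = 0.

Final answer: 0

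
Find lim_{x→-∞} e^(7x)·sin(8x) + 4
Evaluate the dominant behaviour as x → -∞; each term tends to a finite value or vanishes.
Limit = 4.

Final answer: 4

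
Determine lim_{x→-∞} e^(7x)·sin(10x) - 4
Evaluate the dominant behaviour as x → -∞; each term tends to a finite value or vanishes.
Limit = -4.

Final answer: -4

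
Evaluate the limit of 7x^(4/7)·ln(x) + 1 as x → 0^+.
The product is a 0·∞ indeterminate form at x → 0⁺.
Rewrite the product as 7·ln(x) / x^(-4/7) and apply L'Hôpital, or use the standard hierarchy x^(-4/7) ≫ |ln x| as x → 0⁺.
The indeterminate product → 0, so the limit = 1.

Final answer: 1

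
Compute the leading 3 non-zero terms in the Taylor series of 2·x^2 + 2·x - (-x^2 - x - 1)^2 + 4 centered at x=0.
-2·x^3 - x^2 + 3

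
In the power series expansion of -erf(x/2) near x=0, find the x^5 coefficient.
Expand to order 5: -erf(x/2) = -x^5/(160·√(π)) + x^3/(12·√(π)) - x/√(π) + O(x^6).
The coefficient of x^5 is -1/(160·√(π)).

Final answer: -1/(160·√(π))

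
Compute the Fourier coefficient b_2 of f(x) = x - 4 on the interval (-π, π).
b_2 = (1/π) ∫_{-π}^{π} f(x)·sin(2x) dx.
Evaluate the integral (use parity and integration by parts as needed): b_2 = -1.

Final answer: -1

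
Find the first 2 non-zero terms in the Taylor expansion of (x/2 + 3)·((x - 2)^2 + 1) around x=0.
15 - 19·x/2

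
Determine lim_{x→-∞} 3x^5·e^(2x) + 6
The product is a 0·∞ indeterminate form at x → -∞.
Rewrite the product as 3x^5 / e^(-2x) (an ∞/∞ form) and apply L'Hôpital, or use the standard hierarchy e^(2|x|) ≫ |x^5| as x → -∞.
The indeterminate product → 0, so the limit = 6.

Final answer: 6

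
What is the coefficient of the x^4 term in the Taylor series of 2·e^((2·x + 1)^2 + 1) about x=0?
Expand to order 4: 2·e^((2·x + 1)^2 + 1) = 304·x^4·e^(2)/3 + 160·x^3·e^(2)/3 + 24·x^2·e^(2) + 8·x·e^(2) + 2·e^(2) + O(x^5).
The coefficient of x^4 is 304·e^(2)/3.

Final answer: 304·e^(2)/3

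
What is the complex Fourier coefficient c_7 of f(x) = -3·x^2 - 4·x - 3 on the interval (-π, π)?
Compute the real Fourier coefficients first: a_7 = 12/49, b_7 = -8/7.
Then c_7 = (a_7 − i·b_7)/2 = 6/49 + 4·i/7.

Final answer: 6/49 + 4·i/7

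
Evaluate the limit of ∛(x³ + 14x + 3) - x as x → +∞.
This is an ∞ − ∞ indeterminate form.
Multiply by (A² + AB + B²)/(A² + AB + B²) where A = ∛(x³+14x + 3), B = x to use A³ − B³ = (A−B)(A²+AB+B²); the x³ terms cancel, leaving (14x + 3)/(A²+AB+B²) with denominator ~ 3x², so the limit is 0.
Limit = 0.

Final answer: 0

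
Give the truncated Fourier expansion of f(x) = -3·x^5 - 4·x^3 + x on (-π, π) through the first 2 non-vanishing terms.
(-670 - 6·π^4 + 112·π^2)·sin(x) + (-11·π^2 + 31/2 + 3·π^4)·sin(2·x)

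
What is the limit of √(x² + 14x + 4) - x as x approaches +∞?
This is an ∞ − ∞ indeterminate form.
Multiply and divide by the conjugate √(x²+14x + 4) + x; the x² terms cancel, leaving (14x + 4)/(√(x²+14x + 4)+x) → 14/2 = 7.
Limit = 7.

Final answer: 7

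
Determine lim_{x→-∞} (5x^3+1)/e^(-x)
This is an ∞/∞ indeterminate form as x → -∞.
Compare growth rates of the dominant terms (exponentials ≫ polynomials ≫ logarithms), or apply L'Hôpital's rule; the quotient → 0.
Limit = 0.

Final answer: 0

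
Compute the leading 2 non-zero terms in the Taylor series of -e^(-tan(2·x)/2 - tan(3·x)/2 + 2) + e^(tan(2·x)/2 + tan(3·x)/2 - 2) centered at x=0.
x·(5·e^(-2)/2 + 5·e^(2)/2) - e^(2) + e^(-2)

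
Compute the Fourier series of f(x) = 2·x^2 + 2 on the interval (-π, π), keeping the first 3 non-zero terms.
-8·cos(x) + 2·cos(2·x) + 2 + 2·π^2/3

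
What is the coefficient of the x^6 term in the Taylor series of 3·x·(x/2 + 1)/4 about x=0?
Expand to order 6: 3·x·(x/2 + 1)/4 = 3·x^2/8 + 3·x/4 + O(x^7).
The coefficient of x^6 is 0.

Final answer: 0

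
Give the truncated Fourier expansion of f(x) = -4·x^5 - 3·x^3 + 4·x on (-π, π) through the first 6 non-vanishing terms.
(-916 - 8·π^4 + 154·π^2)·sin(x) + (-17·π^2 + 43/2 + 4·π^4)·sin(2·x) + (-8·π^4/3 + 4/81 + 106·π^2/27)·sin(3·x) + (-π^2 - 13/8 + 2·π^4)·sin(4·x) + (-8·π^4/5 + 2·π^2/25 + 988/625)·sin(5·x) + (-223/162 + 7·π^2/27 + 4·π^4/3)·sin(6·x)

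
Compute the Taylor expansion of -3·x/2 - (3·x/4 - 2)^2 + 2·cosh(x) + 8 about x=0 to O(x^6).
x^4/12 + 7·x^2/16 + 3·x/2 + 6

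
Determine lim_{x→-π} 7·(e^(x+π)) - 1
Direct substitution at x = -π gives 6.

Final answer: 6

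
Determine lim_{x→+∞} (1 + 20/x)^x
As x → +∞: this is the defining limit (1 + 20/x)^x → e^20.
Limit = e^(20).

Final answer: e^(20)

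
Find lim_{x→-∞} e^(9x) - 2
Evaluate the dominant behaviour as x → -∞; each term tends to a finite value or vanishes.
Limit = -2.

Final answer: -2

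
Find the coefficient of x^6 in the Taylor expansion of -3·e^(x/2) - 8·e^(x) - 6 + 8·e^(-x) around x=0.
Expand to order 6: -3·e^(x/2) - 8·e^(x) - 6 + 8·e^(-x) = -x^6/15360 - 103·x^5/768 - x^4/128 - 131·x^3/48 - 3·x^2/8 - 35·x/2 - 9 + O(x^7).
The coefficient of x^6 is -1/15360.

Final answer: -1/15360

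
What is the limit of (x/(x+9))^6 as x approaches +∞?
As x → +∞: x/(x+9) = 1/(1 + 9/x) → 1, and the 6th power of a limit-1 base also → 1.
Limit = 1.

Final answer: 1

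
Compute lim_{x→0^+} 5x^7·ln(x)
This is a 0·∞ indeterminate form at x → 0⁺.
Rewrite the product as 5·ln(x) / x^(-7) and apply L'Hôpital, or use the standard hierarchy x^(-7) ≫ |ln x| as x → 0⁺.
The indeterminate product → 0, so the limit = 0.

Final answer: 0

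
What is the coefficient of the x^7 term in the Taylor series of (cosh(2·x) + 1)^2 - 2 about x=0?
Expand to order 7: (cosh(2·x) + 1)^2 - 2 = 136·x^6/45 + 20·x^4/3 + 8·x^2 + 2 + O(x^8).
The coefficient of x^7 is 0.

Final answer: 0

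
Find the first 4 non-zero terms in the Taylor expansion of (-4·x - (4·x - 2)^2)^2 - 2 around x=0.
-384·x^3 + 272·x^2 - 96·x + 14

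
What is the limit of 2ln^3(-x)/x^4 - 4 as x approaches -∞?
The quotient is an ∞/∞ indeterminate form as x → -∞.
Compare growth rates of the dominant terms (exponentials ≫ polynomials ≫ logarithms), or apply L'Hôpital's rule; the quotient → 0.
Adding the constant: 0 - 4 = -4. Limit = -4.

Final answer: -4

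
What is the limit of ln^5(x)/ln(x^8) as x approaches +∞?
This is an ∞/∞ indeterminate form as x → +∞.
Write ln(x^8) = 8·ln(x), reducing the quotient to ln^4(x)/8 → ∞.
Limit = ∞.

Final answer: ∞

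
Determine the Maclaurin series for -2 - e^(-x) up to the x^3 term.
x^3/6 - x^2/2 + x - 3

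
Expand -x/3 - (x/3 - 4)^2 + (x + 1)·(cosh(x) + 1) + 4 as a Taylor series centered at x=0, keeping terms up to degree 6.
x^6/720 + x^5/24 + x^4/24 + x^3/2 + 7·x^2/18 + 13·x/3 - 10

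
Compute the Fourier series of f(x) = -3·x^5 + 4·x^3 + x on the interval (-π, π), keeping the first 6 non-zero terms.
(-766 - 6·π^4 + 128·π^2)·sin(x) + (-19·π^2 + 55/2 + 3·π^4)·sin(2·x) + (-2·π^4 - 110/27 + 64·π^2/9)·sin(3·x) + (-31·π^2/8 + 61/64 + 3·π^4/2)·sin(4·x) + (-6·π^4/5 - 134/625 + 64·π^2/25)·sin(5·x) + (-17·π^2/9 - 1/54 + π^4)·sin(6·x)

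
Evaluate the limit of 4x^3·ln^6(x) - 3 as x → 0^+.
The product is a 0·∞ indeterminate form at x → 0⁺.
Rewrite the product as 4·ln^6(x) / x^(-3) and apply L'Hôpital, or use the standard hierarchy x^(-3) ≫ |ln x|^6 as x → 0⁺.
The indeterminate product → 0, so the limit = -3.

Final answer: -3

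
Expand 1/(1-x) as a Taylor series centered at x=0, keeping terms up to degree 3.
x^3 + x^2 + x + 1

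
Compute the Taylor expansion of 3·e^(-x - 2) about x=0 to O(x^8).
-x^7·e^(-2)/1680 + x^6·e^(-2)/240 - x^5·e^(-2)/40 + x^4·e^(-2)/8 - x^3·e^(-2)/2 + 3·x^2·e^(-2)/2 - 3·x·e^(-2) + 3·e^(-2)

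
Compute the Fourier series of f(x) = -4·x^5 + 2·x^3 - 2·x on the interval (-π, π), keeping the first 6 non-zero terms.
(-988 - 8·π^4 + 164·π^2)·sin(x) + (-22·π^2 + 35 + 4·π^4)·sin(2·x) + (-8·π^4/3 - 500/81 + 196·π^2/27)·sin(3·x) + (-7·π^2/2 + 37/16 + 2·π^4)·sin(4·x) + (-8·π^4/5 - 812/625 + 52·π^2/25)·sin(5·x) + (-38·π^2/27 + 73/81 + 4·π^4/3)·sin(6·x)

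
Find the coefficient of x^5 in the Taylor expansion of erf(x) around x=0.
Expand to order 5: erf(x) = x^5/(5·√(π)) - 2·x^3/(3·√(π)) + 2·x/√(π) + O(x^6).
The coefficient of x^5 is 1/(5·√(π)).

Final answer: 1/(5·√(π))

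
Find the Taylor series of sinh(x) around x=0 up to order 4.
x^3/6 + x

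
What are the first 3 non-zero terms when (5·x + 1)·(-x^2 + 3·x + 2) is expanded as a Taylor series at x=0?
14·x^2 + 13·x + 2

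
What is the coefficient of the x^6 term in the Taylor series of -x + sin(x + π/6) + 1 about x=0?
Expand to order 6: -x + sin(x + π/6) + 1 = -x^6/1440 + √(3)·x^5/240 + x^4/48 - √(3)·x^3/12 - x^2/4 + x·(-1 + √(3)/2) + 3/2 + O(x^7).
The coefficient of x^6 is -1/1440.

Final answer: -1/1440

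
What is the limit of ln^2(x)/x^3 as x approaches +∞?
This is an ∞/∞ indeterminate form as x → +∞.
The polynomial denominator x^3 dominates the logarithmic numerator (any positive power of x ≫ ln^2(x) as x → ∞), so the quotient → 0.
Limit = 0.

Final answer: 0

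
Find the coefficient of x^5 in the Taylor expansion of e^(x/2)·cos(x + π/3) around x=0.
Expand to order 5: e^(x/2)·cos(x + π/3) = x^5·(41/7680 + 19·√(3)/3840) + x^4·(-7/768 + √(3)/32) + x^3·(-11/96 + √(3)/48) + x^2·(-√(3)/4 - 3/16) + x·(1/4 - √(3)/2) + 1/2 + O(x^6).
The coefficient of x^5 is 41/7680 + 19·√(3)/3840.

Final answer: 41/7680 + 19·√(3)/3840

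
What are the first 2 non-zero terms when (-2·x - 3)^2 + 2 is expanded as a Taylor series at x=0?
12·x + 11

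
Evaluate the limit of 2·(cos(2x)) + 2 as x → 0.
Direct substitution at x = 0 gives 4.

Final answer: 4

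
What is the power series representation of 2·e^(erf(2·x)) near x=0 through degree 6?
x^6·(-1024/(9·π^2) + 512/(45·π^3) + 3584/(45·π)) + x^5·(-256/(3·π^(3/2)) + 256/(15·π^(5/2)) + 64/(5·√(π))) + x^4·(-128/(3·π) + 64/(3·π^2)) + x^3·(-32/(3·√(π)) + 64/(3·π^(3/2))) + 16·x^2/π + 8·x/√(π) + 2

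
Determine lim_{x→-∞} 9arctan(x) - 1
Evaluate the dominant behaviour as x → -∞; each term tends to a finite value or vanishes.
Limit = -9·π/2 - 1.

Final answer: -9·π/2 - 1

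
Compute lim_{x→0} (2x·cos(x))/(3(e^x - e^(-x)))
Both numerator and denominator → 0 as x → 0; this is a 0/0 indeterminate form.
Expand each to leading order near x = 0: numerator ~ 2·x, denominator ~ 6·x.
The limit of the ratio is 1/3.

Final answer: 1/3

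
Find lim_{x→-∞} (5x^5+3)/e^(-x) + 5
The quotient is an ∞/∞ indeterminate form as x → -∞.
Compare growth rates of the dominant terms (exponentials ≫ polynomials ≫ logarithms), or apply L'Hôpital's rule; the quotient → 0.
Adding the constant: 0 + 5 = 5. Limit = 5.

Final answer: 5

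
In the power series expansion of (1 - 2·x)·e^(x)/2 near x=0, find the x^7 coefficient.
Expand to order 7: (1 - 2·x)·e^(x)/2 = -13·x^7/10080 - 11·x^6/1440 - 3·x^5/80 - 7·x^4/48 - 5·x^3/12 - 3·x^2/4 - x/2 + 1/2 + O(x^8).
The coefficient of x^7 is -13/10080.

Final answer: -13/10080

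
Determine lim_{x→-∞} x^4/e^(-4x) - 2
The quotient is an ∞/∞ indeterminate form as x → -∞.
Compare growth rates of the dominant terms (exponentials ≫ polynomials ≫ logarithms), or apply L'Hôpital's rule; the quotient → 0.
Adding the constant: 0 - 2 = -2. Limit = -2.

Final answer: -2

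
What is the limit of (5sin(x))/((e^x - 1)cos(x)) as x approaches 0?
Both numerator and denominator → 0 as x → 0; this is a 0/0 indeterminate form.
Expand each to leading order near x = 0: numerator ~ 5·x, denominator ~ x.
The limit of the ratio is 5.

Final answer: 5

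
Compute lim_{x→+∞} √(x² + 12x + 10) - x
As x → +∞: multiply by the conjugate to get (12x+10)/(√(x²+12x+10)+x); the denominator ~ 2x, so the limit is 12/2 = 6.
Limit = 6.

Final answer: 6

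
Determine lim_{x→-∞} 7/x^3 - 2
Evaluate the dominant behaviour as x → -∞; each term tends to a finite value or vanishes.
Limit = -2.

Final answer: -2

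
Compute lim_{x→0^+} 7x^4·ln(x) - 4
The product is a 0·∞ indeterminate form at x → 0⁺.
Rewrite the product as 7·ln(x) / x^(-4) and apply L'Hôpital, or use the standard hierarchy x^(-4) ≫ |ln x| as x → 0⁺.
The indeterminate product → 0, so the limit = -4.

Final answer: -4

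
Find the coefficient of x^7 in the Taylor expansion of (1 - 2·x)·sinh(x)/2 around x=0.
Expand to order 7: (1 - 2·x)·sinh(x)/2 = x^7/10080 - x^6/120 + x^5/240 - x^4/6 + x^3/12 - x^2 + x/2 + O(x^8).
The coefficient of x^7 is 1/10080.

Final answer: 1/10080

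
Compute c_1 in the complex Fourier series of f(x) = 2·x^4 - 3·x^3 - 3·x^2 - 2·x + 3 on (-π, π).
Compute the real Fourier coefficients first: a_1 = 108 - 16·π^2, b_1 = 32 - 6·π^2.
Then c_1 = (a_1 − i·b_1)/2 = -8·π^2 + 54 - 16·i + 3·i·π^2.

Final answer: -8·π^2 + 54 - 16·i + 3·i·π^2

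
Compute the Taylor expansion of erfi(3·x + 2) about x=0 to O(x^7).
25758·x^6·e^(4)/(5·√(π)) + 1863·x^5·e^(4)/√(π) + 594·x^4·e^(4)/√(π) + 162·x^3·e^(4)/√(π) + 36·x^2·e^(4)/√(π) + 6·x·e^(4)/√(π) + erfi(2)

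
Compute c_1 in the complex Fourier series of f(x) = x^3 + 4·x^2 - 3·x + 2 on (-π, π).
Compute the real Fourier coefficients first: a_1 = -16, b_1 = -18 + 2·π^2.
Then c_1 = (a_1 − i·b_1)/2 = -8 - i·π^2 + 9·i.

Final answer: -8 - i·π^2 + 9·i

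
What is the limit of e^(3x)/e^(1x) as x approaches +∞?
This is an ∞/∞ indeterminate form as x → +∞.
Rewrite e^(3x)/e^(1x) = e^((3−1)x) = e^(2x); the exponent coefficient is 2 > 0 so e^(2x) → ∞.
Limit = ∞.

Final answer: ∞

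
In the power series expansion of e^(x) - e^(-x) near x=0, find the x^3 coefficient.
Expand to order 3: e^(x) - e^(-x) = x^3/3 + 2·x + O(x^4).
The coefficient of x^3 is 1/3.

Final answer: 1/3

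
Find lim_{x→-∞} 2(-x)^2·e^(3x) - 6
The product is a 0·∞ indeterminate form at x → -∞.
Rewrite the product as 2(-x)^2 / e^(-3x) (an ∞/∞ form) and apply L'Hôpital, or use the standard hierarchy e^(3|x|) ≫ |(-x)^2| as x → -∞.
The indeterminate product → 0, so the limit = -6.

Final answer: -6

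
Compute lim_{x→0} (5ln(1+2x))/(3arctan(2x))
Both numerator and denominator → 0 as x → 0; this is a 0/0 indeterminate form.
Expand each to leading order near x = 0: numerator ~ 10·x, denominator ~ 6·x.
The limit of the ratio is 5/3.

Final answer: 5/3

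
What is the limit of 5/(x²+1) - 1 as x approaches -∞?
Evaluate the dominant behaviour as x → -∞; each term tends to a finite value or vanishes.
Limit = -1.

Final answer: -1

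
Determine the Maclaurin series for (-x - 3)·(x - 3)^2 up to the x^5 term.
-x^3 + 3·x^2 + 9·x - 27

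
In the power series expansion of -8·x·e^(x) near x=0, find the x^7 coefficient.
Expand to order 7: -8·x·e^(x) = -x^7/90 - x^6/15 - x^5/3 - 4·x^4/3 - 4·x^3 - 8·x^2 - 8·x + O(x^8).
The coefficient of x^7 is -1/90.

Final answer: -1/90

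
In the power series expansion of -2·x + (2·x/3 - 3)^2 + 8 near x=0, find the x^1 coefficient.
Expand to order 1: -2·x + (2·x/3 - 3)^2 + 8 = 17 - 6·x + O(x^2).
The coefficient of x^1 is -6.

Final answer: -6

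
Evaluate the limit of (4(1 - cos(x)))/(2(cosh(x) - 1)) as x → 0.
Both numerator and denominator → 0 as x → 0; this is a 0/0 indeterminate form.
Expand each to leading order near x = 0: numerator ~ 2·x^2, denominator ~ x^2.
The limit of the ratio is 2.

Final answer: 2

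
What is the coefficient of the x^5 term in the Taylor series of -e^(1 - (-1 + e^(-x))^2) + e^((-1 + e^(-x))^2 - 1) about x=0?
-5·e^(-1)/4 + 3·e/4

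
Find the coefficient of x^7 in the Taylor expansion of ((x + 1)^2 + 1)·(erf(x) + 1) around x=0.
Expand to order 7: ((x + 1)^2 + 1)·(erf(x) + 1) = 11·x^7/(105·√(π)) + 2·x^6/(5·√(π)) - 4·x^5/(15·√(π)) - 4·x^4/(3·√(π)) + 2·x^3/(3·√(π)) + x^2·(1 + 4/√(π)) + x·(2 + 4/√(π)) + 2 + O(x^8).
The coefficient of x^7 is 11/(105·√(π)).

Final answer: 11/(105·√(π))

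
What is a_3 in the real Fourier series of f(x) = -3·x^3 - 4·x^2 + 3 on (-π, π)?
a_3 = (1/π) ∫_{-π}^{π} f(x)·cos(3x) dx.
Evaluate the integral (use parity and integration by parts as needed): a_3 = 16/9.

Final answer: 16/9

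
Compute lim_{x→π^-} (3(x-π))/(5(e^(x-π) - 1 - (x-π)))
Both numerator and denominator → 0 as x → π^-; this is a 0/0 indeterminate form.
Expand each to leading order near x = π: numerator ~ 3·(x - π), denominator ~ 5·(x - π)^2/2.
The limit of the ratio is -∞.

Final answer: -∞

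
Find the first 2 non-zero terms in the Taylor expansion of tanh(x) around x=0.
-x^3/3 + x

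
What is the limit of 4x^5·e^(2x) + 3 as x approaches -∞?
The product is a 0·∞ indeterminate form at x → -∞.
Rewrite the product as 4x^5 / e^(-2x) (an ∞/∞ form) and apply L'Hôpital, or use the standard hierarchy e^(2|x|) ≫ |x^5| as x → -∞.
The indeterminate product → 0, so the limit = 3.

Final answer: 3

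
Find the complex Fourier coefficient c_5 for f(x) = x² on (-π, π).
Compute the real Fourier coefficients first: a_5 = -4/25, b_5 = 0.
Then c_5 = (a_5 − i·b_5)/2 = -2/25.

Final answer: -2/25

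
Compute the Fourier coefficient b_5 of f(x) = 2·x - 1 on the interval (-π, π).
b_5 = (1/π) ∫_{-π}^{π} f(x)·sin(5x) dx.
Evaluate the integral (use parity and integration by parts as needed): b_5 = 4/5.

Final answer: 4/5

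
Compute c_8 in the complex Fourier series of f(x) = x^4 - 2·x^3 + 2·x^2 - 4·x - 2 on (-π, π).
Compute the real Fourier coefficients first: a_8 = 29/256 + π^2/8, b_8 = 61/64 + π^2/2.
Then c_8 = (a_8 − i·b_8)/2 = 29/512 + π^2/16 - i·π^2/4 - 61·i/128.

Final answer: 29/512 + π^2/16 - i·π^2/4 - 61·i/128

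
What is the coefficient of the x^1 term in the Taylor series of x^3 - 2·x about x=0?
Expand to order 1: x^3 - 2·x = -2·x + O(x^2).
The coefficient of x^1 is -2.

Final answer: -2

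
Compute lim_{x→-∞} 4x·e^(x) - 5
The product is a 0·∞ indeterminate form at x → -∞.
Rewrite the product as 4x / e^(-x) (an ∞/∞ form) and apply L'Hôpital, or use the standard hierarchy e^(|x|) ≫ |x| as x → -∞.
The indeterminate product → 0, so the limit = -5.

Final answer: -5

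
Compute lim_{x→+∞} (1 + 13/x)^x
As x → +∞: this is the defining limit (1 + 13/x)^x → e^13.
Limit = e^(13).

Final answer: e^(13)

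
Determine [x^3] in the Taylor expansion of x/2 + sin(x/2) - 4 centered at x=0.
Expand to order 3: x/2 + sin(x/2) - 4 = -x^3/48 + x - 4 + O(x^4).
The coefficient of x^3 is -1/48.

Final answer: -1/48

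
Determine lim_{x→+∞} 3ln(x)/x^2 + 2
The quotient is an ∞/∞ indeterminate form as x → +∞.
The polynomial denominator x^2 dominates the logarithmic numerator (any positive power of x ≫ ln(x) as x → ∞), so the quotient → 0.
Adding the constant: 0 + 2 = 2. Limit = 2.

Final answer: 2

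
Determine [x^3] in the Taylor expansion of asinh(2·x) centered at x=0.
Expand to order 3: asinh(2·x) = -4·x^3/3 + 2·x + O(x^4).
The coefficient of x^3 is -4/3.

Final answer: -4/3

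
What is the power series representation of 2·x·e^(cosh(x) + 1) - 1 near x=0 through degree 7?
31·x^7·e^(2)/360 + x^5·e^(2)/3 + x^3·e^(2) + 2·x·e^(2) - 1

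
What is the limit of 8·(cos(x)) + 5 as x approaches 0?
Direct substitution at x = 0 gives 13.

Final answer: 13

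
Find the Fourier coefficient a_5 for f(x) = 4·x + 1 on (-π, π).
a_5 = (1/π) ∫_{-π}^{π} f(x)·cos(5x) dx.
Evaluate the integral (use parity and integration by parts as needed): a_5 = 0.

Final answer: 0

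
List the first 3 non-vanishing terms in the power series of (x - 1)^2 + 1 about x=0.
x^2 - 2·x + 2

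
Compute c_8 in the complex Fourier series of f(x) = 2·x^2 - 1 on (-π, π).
Compute the real Fourier coefficients first: a_8 = 1/8, b_8 = 0.
Then c_8 = (a_8 − i·b_8)/2 = 1/16.

Final answer: 1/16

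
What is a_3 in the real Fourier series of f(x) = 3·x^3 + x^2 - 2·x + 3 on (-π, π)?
a_3 = (1/π) ∫_{-π}^{π} f(x)·cos(3x) dx.
Evaluate the integral (use parity and integration by parts as needed): a_3 = -4/9.

Final answer: -4/9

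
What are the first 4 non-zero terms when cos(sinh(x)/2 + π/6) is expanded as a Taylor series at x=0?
-x^3/32 - √(3)·x^2/16 - x/4 + √(3)/2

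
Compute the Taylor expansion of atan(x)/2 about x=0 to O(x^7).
x^5/10 - x^3/6 + x/2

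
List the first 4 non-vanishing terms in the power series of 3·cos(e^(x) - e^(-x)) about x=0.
2·x^8/15 + 4·x^6/5 - 6·x^2 + 3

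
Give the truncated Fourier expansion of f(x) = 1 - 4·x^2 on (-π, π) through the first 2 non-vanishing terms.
16·cos(x) - 4·π^2/3 + 1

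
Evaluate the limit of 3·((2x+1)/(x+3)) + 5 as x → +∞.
Evaluate the dominant behaviour as x → +∞; each term tends to a finite value or vanishes.
Limit = 11.

Final answer: 11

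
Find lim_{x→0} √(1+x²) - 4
Direct substitution at x = 0 gives -3.

Final answer: -3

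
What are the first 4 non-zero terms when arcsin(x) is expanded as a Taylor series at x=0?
5·x^7/112 + 3·x^5/40 + x^3/6 + x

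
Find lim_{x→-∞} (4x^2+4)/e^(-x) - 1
The quotient is an ∞/∞ indeterminate form as x → -∞.
Compare growth rates of the dominant terms (exponentials ≫ polynomials ≫ logarithms), or apply L'Hôpital's rule; the quotient → 0.
Adding the constant: 0 - 1 = -1. Limit = -1.

Final answer: -1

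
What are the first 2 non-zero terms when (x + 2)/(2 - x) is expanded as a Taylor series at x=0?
x + 1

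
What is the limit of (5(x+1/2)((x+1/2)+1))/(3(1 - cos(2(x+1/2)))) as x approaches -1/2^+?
Both numerator and denominator → 0 as x → -1/2^+; this is a 0/0 indeterminate form.
Expand each to leading order near x = -1/2: numerator ~ 5·(x + 1/2), denominator ~ 6·(x + 1/2)^2.
The limit of the ratio is ∞.

Final answer: ∞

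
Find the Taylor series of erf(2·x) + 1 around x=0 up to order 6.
32·x^5/(5·√(π)) - 16·x^3/(3·√(π)) + 4·x/√(π) + 1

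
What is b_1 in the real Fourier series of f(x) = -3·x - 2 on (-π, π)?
b_1 = (1/π) ∫_{-π}^{π} f(x)·sin(1x) dx.
Evaluate the integral (use parity and integration by parts as needed): b_1 = -6.

Final answer: -6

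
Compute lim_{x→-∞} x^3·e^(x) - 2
The product is a 0·∞ indeterminate form at x → -∞.
Rewrite the product as x^3 / e^(-x) (an ∞/∞ form) and apply L'Hôpital, or use the standard hierarchy e^(|x|) ≫ |x^3| as x → -∞.
The indeterminate product → 0, so the limit = -2.

Final answer: -2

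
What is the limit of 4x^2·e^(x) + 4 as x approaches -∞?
The product is a 0·∞ indeterminate form at x → -∞.
Rewrite the product as 4x^2 / e^(-x) (an ∞/∞ form) and apply L'Hôpital, or use the standard hierarchy e^(|x|) ≫ |x^2| as x → -∞.
The indeterminate product → 0, so the limit = 4.

Final answer: 4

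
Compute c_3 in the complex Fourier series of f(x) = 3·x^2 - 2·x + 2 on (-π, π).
Compute the real Fourier coefficients first: a_3 = -4/3, b_3 = -4/3.
Then c_3 = (a_3 − i·b_3)/2 = -2/3 + 2·i/3.

Final answer: -2/3 + 2·i/3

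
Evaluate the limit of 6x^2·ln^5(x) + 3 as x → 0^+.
The product is a 0·∞ indeterminate form at x → 0⁺.
Rewrite the product as 6·ln^5(x) / x^(-2) and apply L'Hôpital, or use the standard hierarchy x^(-2) ≫ |ln x|^5 as x → 0⁺.
The indeterminate product → 0, so the limit = 3.

Final answer: 3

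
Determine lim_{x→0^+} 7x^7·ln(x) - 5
The product is a 0·∞ indeterminate form at x → 0⁺.
Rewrite the product as 7·ln(x) / x^(-7) and apply L'Hôpital, or use the standard hierarchy x^(-7) ≫ |ln x| as x → 0⁺.
The indeterminate product → 0, so the limit = -5.

Final answer: -5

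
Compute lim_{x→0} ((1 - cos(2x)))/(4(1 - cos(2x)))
Both numerator and denominator → 0 as x → 0; this is a 0/0 indeterminate form.
Expand each to leading order near x = 0: numerator ~ 2·x^2, denominator ~ 8·x^2.
The limit of the ratio is 1/4.

Final answer: 1/4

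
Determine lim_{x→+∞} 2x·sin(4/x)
As x → +∞: let u = 4/x → 0⁺; then 2·x·sin(4/x) = 2·4·sin(u)/u → 2·4·1 = 8.
Limit = 8.

Final answer: 8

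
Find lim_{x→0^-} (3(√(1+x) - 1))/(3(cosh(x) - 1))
Both numerator and denominator → 0 as x → 0^-; this is a 0/0 indeterminate form.
Expand each to leading order near x = 0: numerator ~ 3·x/2, denominator ~ 3·x^2/2.
The limit of the ratio is -∞.

Final answer: -∞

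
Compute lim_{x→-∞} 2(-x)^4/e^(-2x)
This is an ∞/∞ indeterminate form as x → -∞.
Compare growth rates of the dominant terms (exponentials ≫ polynomials ≫ logarithms), or apply L'Hôpital's rule; the quotient → 0.
Limit = 0.

Final answer: 0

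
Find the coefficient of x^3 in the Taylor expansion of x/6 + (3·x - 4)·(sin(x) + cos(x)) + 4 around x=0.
Expand to order 3: x/6 + (3·x - 4)·(sin(x) + cos(x)) + 4 = -5·x^3/6 + 5·x^2 - 5·x/6 + O(x^4).
The coefficient of x^3 is -5/6.

Final answer: -5/6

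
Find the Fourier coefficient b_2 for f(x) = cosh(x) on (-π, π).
b_2 = (1/π) ∫_{-π}^{π} f(x)·sin(2x) dx.
Evaluate the integral (use parity and integration by parts as needed): b_2 = 0.

Final answer: 0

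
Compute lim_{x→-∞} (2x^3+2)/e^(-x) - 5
The quotient is an ∞/∞ indeterminate form as x → -∞.
Compare growth rates of the dominant terms (exponentials ≫ polynomials ≫ logarithms), or apply L'Hôpital's rule; the quotient → 0.
Adding the constant: 0 - 5 = -5. Limit = -5.

Final answer: -5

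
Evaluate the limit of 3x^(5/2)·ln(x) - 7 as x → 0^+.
The product is a 0·∞ indeterminate form at x → 0⁺.
Rewrite the product as 3·ln(x) / x^(-5/2) and apply L'Hôpital, or use the standard hierarchy x^(-5/2) ≫ |ln x| as x → 0⁺.
The indeterminate product → 0, so the limit = -7.

Final answer: -7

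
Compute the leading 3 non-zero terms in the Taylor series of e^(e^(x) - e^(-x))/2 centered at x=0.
x^2 + x + 1/2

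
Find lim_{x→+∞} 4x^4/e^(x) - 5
The quotient is an ∞/∞ indeterminate form as x → +∞.
The exponential denominator e^(x) dominates the polynomial numerator (e^x ≫ x^4 as x → ∞), so the quotient → 0.
Adding the constant: 0 - 5 = -5. Limit = -5.

Final answer: -5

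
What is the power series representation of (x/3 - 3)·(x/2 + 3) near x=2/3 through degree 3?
-250/27 - 5·(x - 2/3)/18 + (x - 2/3)^2/6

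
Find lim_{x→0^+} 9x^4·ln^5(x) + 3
The product is a 0·∞ indeterminate form at x → 0⁺.
Rewrite the product as 9·ln^5(x) / x^(-4) and apply L'Hôpital, or use the standard hierarchy x^(-4) ≫ |ln x|^5 as x → 0⁺.
The indeterminate product → 0, so the limit = 3.

Final answer: 3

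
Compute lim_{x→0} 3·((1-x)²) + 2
Direct substitution at x = 0 gives 5.

Final answer: 5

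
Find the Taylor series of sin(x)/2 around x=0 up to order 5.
x^5/240 - x^3/12 + x/2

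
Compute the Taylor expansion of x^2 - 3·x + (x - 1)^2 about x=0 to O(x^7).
2·x^2 - 5·x + 1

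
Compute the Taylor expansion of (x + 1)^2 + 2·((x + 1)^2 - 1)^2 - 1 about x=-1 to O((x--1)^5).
1 - 3·(x + 1)^2 + 2·(x + 1)^4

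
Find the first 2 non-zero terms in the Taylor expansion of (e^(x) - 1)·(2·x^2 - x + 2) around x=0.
11·x^3/6 + 2·x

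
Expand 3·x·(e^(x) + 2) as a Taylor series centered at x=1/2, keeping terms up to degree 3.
3·e^(1/2)/2 + 3 + (6 + 9·e^(1/2)/2)·(x - 1/2) + 15·e^(1/2)·(x - 1/2)^2/4 + 7·e^(1/2)·(x - 1/2)^3/4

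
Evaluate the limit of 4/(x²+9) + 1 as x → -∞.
Evaluate the dominant behaviour as x → -∞; each term tends to a finite value or vanishes.
Limit = 1.

Final answer: 1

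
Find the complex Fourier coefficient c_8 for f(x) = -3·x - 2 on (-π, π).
Compute the real Fourier coefficients first: a_8 = 0, b_8 = 3/4.
Then c_8 = (a_8 − i·b_8)/2 = -3·i/8.

Final answer: -3·i/8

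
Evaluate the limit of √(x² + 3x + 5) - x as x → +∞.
This is an ∞ − ∞ indeterminate form.
Multiply and divide by the conjugate √(x²+3x + 5) + x; the x² terms cancel, leaving (3x + 5)/(√(x²+3x + 5)+x) → 3/2.
Limit = 3/2.

Final answer: 3/2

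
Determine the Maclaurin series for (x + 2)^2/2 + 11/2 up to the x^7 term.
x^2/2 + 2·x + 15/2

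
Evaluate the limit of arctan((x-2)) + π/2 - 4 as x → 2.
Direct substitution at x = 2 gives -4 + π/2.

Final answer: -4 + π/2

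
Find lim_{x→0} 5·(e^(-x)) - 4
Direct substitution at x = 0 gives 1.

Final answer: 1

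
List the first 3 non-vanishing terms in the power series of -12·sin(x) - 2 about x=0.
2·x^3 - 12·x - 2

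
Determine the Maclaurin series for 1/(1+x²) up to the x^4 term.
x^4 - x^2 + 1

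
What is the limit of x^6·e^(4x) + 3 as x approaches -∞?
The product is a 0·∞ indeterminate form at x → -∞.
Rewrite the product as x^6 / e^(-4x) (an ∞/∞ form) and apply L'Hôpital, or use the standard hierarchy e^(4|x|) ≫ |x^6| as x → -∞.
The indeterminate product → 0, so the limit = 3.

Final answer: 3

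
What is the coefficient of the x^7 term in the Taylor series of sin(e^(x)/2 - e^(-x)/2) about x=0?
-1/90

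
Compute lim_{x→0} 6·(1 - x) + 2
Direct substitution at x = 0 gives 8.

Final answer: 8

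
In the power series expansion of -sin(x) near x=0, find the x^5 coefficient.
Expand to order 5: -sin(x) = -x^5/120 + x^3/6 - x + O(x^6).
The coefficient of x^5 is -1/120.

Final answer: -1/120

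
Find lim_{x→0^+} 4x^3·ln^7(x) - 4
The product is a 0·∞ indeterminate form at x → 0⁺.
Rewrite the product as 4·ln^7(x) / x^(-3) and apply L'Hôpital, or use the standard hierarchy x^(-3) ≫ |ln x|^7 as x → 0⁺.
The indeterminate product → 0, so the limit = -4.

Final answer: -4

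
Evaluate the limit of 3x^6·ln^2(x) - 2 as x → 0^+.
The product is a 0·∞ indeterminate form at x → 0⁺.
Rewrite the product as 3·ln^2(x) / x^(-6) and apply L'Hôpital, or use the standard hierarchy x^(-6) ≫ |ln x|^2 as x → 0⁺.
The indeterminate product → 0, so the limit = -2.

Final answer: -2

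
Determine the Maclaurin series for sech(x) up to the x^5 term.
5·x^4/24 - x^2/2 + 1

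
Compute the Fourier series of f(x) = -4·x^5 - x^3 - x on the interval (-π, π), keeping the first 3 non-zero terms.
(-950 - 8·π^4 + 158·π^2)·sin(x) + (-19·π^2 + 59/2 + 4·π^4)·sin(2·x) + (-8·π^4/3 - 338/81 + 142·π^2/27)·sin(3·x)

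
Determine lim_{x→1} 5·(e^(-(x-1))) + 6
Direct substitution at x = 1 gives 11.

Final answer: 11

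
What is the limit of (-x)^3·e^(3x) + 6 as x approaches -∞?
The product is a 0·∞ indeterminate form at x → -∞.
Rewrite the product as (-x)^3 / e^(-3x) (an ∞/∞ form) and apply L'Hôpital, or use the standard hierarchy e^(3|x|) ≫ |(-x)^3| as x → -∞.
The indeterminate product → 0, so the limit = 6.

Final answer: 6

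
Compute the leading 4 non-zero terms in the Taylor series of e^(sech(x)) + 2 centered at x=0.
-151·e·x^6/720 + e·x^4/3 - e·x^2/2 + 2 + e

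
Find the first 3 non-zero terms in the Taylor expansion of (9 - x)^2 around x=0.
x^2 - 18·x + 81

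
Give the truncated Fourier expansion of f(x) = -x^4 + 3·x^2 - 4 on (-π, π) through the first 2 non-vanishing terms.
(-60 + 8·π^2)·cos(x) - π^4/5 - 4 + π^2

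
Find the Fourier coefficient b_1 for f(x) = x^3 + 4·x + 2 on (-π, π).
b_1 = (1/π) ∫_{-π}^{π} f(x)·sin(1x) dx.
Evaluate the integral (use parity and integration by parts as needed): b_1 = -4 + 2·π^2.

Final answer: -4 + 2·π^2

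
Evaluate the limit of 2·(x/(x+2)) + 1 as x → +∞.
Evaluate the dominant behaviour as x → +∞; each term tends to a finite value or vanishes.
Limit = 3.

Final answer: 3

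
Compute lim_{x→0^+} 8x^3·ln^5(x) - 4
The product is a 0·∞ indeterminate form at x → 0⁺.
Rewrite the product as 8·ln^5(x) / x^(-3) and apply L'Hôpital, or use the standard hierarchy x^(-3) ≫ |ln x|^5 as x → 0⁺.
The indeterminate product → 0, so the limit = -4.

Final answer: -4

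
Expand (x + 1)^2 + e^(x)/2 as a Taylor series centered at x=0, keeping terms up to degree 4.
x^4/48 + x^3/12 + 5·x^2/4 + 5·x/2 + 3/2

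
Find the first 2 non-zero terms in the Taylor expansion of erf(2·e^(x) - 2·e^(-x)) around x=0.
-124·x^3/(3·√(π)) + 8·x/√(π)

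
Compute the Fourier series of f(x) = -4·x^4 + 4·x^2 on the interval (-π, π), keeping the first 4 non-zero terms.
(-208 + 32·π^2)·cos(x) + (16 - 8·π^2)·cos(2·x) + (-112/27 + 32·π^2/9)·cos(3·x) - 4·π^4/5 + 4·π^2/3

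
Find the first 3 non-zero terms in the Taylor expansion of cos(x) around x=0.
x^4/24 - x^2/2 + 1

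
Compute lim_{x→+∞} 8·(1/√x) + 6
Evaluate the dominant behaviour as x → +∞; each term tends to a finite value or vanishes.
Limit = 6.

Final answer: 6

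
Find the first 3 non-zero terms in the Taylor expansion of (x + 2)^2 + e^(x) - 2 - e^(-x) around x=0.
x^2 + 6·x + 2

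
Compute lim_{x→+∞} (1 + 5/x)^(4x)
As x → +∞: write (1 + 5/x)^(4x) = ((1 + 5/x)^x)^4 → (e^5)^4 = e^20.
Limit = e^(20).

Final answer: e^(20)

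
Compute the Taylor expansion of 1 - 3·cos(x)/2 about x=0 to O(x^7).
x^6/480 - x^4/16 + 3·x^2/4 - 1/2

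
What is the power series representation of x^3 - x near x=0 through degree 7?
x^3 - x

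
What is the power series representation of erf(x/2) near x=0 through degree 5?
x^5/(160·√(π)) - x^3/(12·√(π)) + x/√(π)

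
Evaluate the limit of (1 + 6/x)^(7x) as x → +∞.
As x → +∞: write (1 + 6/x)^(7x) = ((1 + 6/x)^x)^7 → (e^6)^7 = e^42.
Limit = e^(42).

Final answer: e^(42)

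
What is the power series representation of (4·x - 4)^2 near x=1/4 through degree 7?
9 - 24·(x - 1/4) + 16·(x - 1/4)^2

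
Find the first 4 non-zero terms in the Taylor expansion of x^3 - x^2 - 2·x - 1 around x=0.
x^3 - x^2 - 2·x - 1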